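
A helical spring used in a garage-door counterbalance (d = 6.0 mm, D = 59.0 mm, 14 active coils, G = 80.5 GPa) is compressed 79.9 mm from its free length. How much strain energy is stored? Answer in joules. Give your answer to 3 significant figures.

14.5 J

k = Gd⁴/(8D³N_a) = (80.5×10³)(6.0⁴)/(8·59.0³·14) = 4.5355 N/mm
U = ½kδ² = 0.5 × 4.5355 × 79.9² = 14477 N·mm = 14.477 J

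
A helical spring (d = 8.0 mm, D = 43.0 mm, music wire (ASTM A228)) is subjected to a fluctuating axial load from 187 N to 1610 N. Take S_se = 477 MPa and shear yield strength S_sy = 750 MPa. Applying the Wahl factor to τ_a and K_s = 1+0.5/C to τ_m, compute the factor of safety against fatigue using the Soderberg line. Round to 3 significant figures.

C = D/d = 43.0/8.0 = 5.3750; K_W = (4C−1)/(4C−4)+0.615/C = 1.2858; K_s = 1+0.5/C = 1.0930
F_a = (F_max−F_min)/2 = 711.5 N; F_m = (F_max+F_min)/2 = 898.5 N
τ_a = K_W·8F_aD/(πd³) = 1.2858 × 152.16 = 195.66 MPa
τ_m = K_s·8F_mD/(πd³) = 1.0930 × 192.16 = 210.03 MPa
Soderberg: 1/n_f = τ_a/S_se + τ_m/S_sy = 195.66/477 + 210.03/750 = 0.41019 + 0.28004 = 0.69023
n_f = 1/0.69023 = 1.449

1.45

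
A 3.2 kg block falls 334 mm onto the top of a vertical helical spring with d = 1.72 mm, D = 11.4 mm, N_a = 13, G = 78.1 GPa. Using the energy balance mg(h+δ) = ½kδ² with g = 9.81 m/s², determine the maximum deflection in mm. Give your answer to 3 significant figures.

k = Gd⁴/(8D³N_a) = (78.1×10³)(1.72⁴)/(8·11.4³·13) = 4.4363 N/mm
W = mg = 3.2 × 9.81 = 31.392 N
½kδ² − Wδ − Wh = 0 → δ = (W + √(W² + 2kWh))/k
δ = (31.392 + √(985.46 + 93027.7))/4.4363 = (31.392 + 306.62)/4.4363 = 76.192 mm

76.2 mm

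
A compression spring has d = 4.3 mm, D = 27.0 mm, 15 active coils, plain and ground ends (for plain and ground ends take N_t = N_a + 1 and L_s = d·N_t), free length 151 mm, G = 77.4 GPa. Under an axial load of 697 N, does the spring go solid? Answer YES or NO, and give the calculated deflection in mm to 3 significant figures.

NO, δ = 62.2 mm

k = Gd⁴/(8D³N_a) = (77.4×10³)(4.3⁴)/(8·27.0³·15) = 11.203 N/mm
N_t = 16; L_s = 4.3·16 = 68.8 mm; δ_solid = L₀ − L_s = 151 − 68.8 = 82.2 mm
δ = F/k = 697/11.203 = 62.214 mm
δ < δ_solid → spring does not go solid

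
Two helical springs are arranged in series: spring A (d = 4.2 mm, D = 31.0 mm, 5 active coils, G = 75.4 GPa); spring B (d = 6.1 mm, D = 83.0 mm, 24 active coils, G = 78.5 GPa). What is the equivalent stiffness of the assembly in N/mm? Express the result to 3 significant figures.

k_A = Gd⁴/(8D³N_a) = (75.4×10³)(4.2⁴)/(8·31.0³·5) = 19.689 N/mm
k_B = Gd⁴/(8D³N_a) = (78.5×10³)(6.1⁴)/(8·83.0³·24) = 0.99004 N/mm
Series: 1/k_eq = 1/19.689 + 1/0.99004 = 1.0608; k_eq = 0.94264 N/mm

0.943 N/mm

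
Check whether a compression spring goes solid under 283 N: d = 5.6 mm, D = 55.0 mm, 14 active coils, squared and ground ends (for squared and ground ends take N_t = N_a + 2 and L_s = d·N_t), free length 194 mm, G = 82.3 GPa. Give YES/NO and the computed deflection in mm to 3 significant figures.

k = Gd⁴/(8D³N_a) = (82.3×10³)(5.6⁴)/(8·55.0³·14) = 4.3436 N/mm
N_t = 16; L_s = 5.6·16 = 89.6 mm; δ_solid = L₀ − L_s = 194 − 89.6 = 104.4 mm
δ = F/k = 283/4.3436 = 65.154 mm
δ < δ_solid → spring does not go solid

NO, δ = 65.2 mm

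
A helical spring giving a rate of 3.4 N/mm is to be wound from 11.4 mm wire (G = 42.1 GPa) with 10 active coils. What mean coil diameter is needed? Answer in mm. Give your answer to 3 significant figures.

D = (Gd⁴/(8N_a·k))^(1/3) = (42.1×10³·11.4⁴/(8·10·3.4))^(1/3)
  = (2.61416e+06)^(1/3) = 137.7561 mm

138 mm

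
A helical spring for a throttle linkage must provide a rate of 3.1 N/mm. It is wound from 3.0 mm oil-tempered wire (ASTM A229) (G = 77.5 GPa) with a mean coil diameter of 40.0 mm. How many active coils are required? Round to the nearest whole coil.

N_a = Gd⁴/(8D³k) = (77.5×10³ × 3.0⁴)/(8 × 40.0³ × 3.1)
    = 6.2775e+06 / 1.5872e+06 = 3.955 → 4 coils

4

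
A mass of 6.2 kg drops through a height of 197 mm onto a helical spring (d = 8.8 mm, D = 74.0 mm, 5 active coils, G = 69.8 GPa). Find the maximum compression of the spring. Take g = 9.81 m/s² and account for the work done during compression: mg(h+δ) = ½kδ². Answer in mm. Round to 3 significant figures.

32.9 mm

k = Gd⁴/(8D³N_a) = (69.8×10³)(8.8⁴)/(8·74.0³·5) = 25.824 N/mm
W = mg = 6.2 × 9.81 = 60.822 N
½kδ² − Wδ − Wh = 0 → δ = (W + √(W² + 2kWh))/k
δ = (60.822 + √(3699.3 + 618854))/25.824 = (60.822 + 789.02)/25.824 = 32.908 mm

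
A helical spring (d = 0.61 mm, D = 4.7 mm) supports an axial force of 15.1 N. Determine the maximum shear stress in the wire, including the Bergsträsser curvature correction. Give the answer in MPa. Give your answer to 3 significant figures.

939 MPa

Spring index C = D/d = 4.7/0.61 = 7.7049
K_B = (4C+2)/(4C−3) = 32.820/27.820 = 1.1797
τ₀ = 8FD/(πd³) = 8·15.1·4.7/(π·0.61³) = 567.76/0.71308 = 796.21 MPa
τ_max = K·τ₀ = 1.1797 × 796.21 = 939.31 MPa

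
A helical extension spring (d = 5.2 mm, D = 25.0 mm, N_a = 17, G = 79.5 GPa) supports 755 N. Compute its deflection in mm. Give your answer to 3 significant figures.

27.6 mm

k = Gd⁴/(8D³N_a) = (79.5×10³)(5.2⁴)/(8·25.0³·17) = 27.354 N/mm
δ = F/k = 755 / 27.354 = 27.601 mm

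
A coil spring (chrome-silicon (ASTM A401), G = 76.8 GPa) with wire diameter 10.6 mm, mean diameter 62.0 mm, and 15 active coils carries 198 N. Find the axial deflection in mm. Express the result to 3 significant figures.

k = Gd⁴/(8D³N_a) = (76.8×10³)(10.6⁴)/(8·62.0³·15) = 33.902 N/mm
δ = F/k = 198 / 33.902 = 5.8403 mm

5.84 mm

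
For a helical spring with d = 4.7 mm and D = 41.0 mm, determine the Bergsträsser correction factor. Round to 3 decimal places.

1.157

C = D/d = 41.0/4.7 = 8.7234
K_B = (4C+2)/(4C−3) = 36.894/31.894 = 1.1568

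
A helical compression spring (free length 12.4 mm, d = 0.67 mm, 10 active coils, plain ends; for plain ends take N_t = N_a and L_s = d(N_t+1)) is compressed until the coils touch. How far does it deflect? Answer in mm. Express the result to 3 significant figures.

5.03 mm

N_t = 10; L_s = 0.67·11 = 7.37 mm
δ_solid = L₀ − L_s = 12.4 − 7.37 = 5.03 mm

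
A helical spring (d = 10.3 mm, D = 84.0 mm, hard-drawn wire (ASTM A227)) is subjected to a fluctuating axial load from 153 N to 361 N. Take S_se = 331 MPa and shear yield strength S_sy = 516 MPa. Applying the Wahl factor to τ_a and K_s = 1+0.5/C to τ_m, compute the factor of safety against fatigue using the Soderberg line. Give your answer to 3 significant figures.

C = D/d = 84.0/10.3 = 8.1553; K_W = (4C−1)/(4C−4)+0.615/C = 1.1802; K_s = 1+0.5/C = 1.0613
F_a = (F_max−F_min)/2 = 104 N; F_m = (F_max+F_min)/2 = 257 N
τ_a = K_W·8F_aD/(πd³) = 1.1802 × 20.358 = 24.027 MPa
τ_m = K_s·8F_mD/(πd³) = 1.0613 × 50.308 = 53.393 MPa
Soderberg: 1/n_f = τ_a/S_se + τ_m/S_sy = 24.027/331 + 53.393/516 = 0.07259 + 0.10347 = 0.17606
n_f = 1/0.17606 = 5.68

5.68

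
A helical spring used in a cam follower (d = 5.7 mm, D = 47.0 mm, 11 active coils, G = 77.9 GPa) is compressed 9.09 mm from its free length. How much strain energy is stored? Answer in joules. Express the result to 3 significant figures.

0.372 J

k = Gd⁴/(8D³N_a) = (77.9×10³)(5.7⁴)/(8·47.0³·11) = 9.0004 N/mm
U = ½kδ² = 0.5 × 9.0004 × 9.09² = 371.84 N·mm = 0.37184 J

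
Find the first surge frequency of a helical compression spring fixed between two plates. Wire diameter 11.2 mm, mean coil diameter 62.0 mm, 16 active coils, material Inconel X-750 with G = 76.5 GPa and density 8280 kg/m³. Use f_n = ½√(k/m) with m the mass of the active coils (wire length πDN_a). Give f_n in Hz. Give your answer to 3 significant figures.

62.3 Hz

k = Gd⁴/(8D³N_a) = (76.5×10³)(11.2⁴)/(8·62.0³·16) = 39.459 N/mm = 39459 N/m
Wire length L = πDN_a = π·62.0·16 = 3116.5 mm
m = ρ·(πd²/4)·L = 8280 × 98.52×10⁻⁶ m² × 3.1165 m = 2.5422 kg
f_n = ½√(k/m) = 0.5·√(39459/2.5422) = 0.5·√(15521) = 62.292 Hz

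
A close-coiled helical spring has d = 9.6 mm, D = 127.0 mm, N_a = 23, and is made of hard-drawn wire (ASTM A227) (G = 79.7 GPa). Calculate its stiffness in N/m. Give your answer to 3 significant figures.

k = Gd⁴/(8D³N_a) = (79.7×10³ × 9.6⁴) / (8 × 127.0³ × 23)
  = 6.76929e+08 / 3.76902e+08 = 1.796 N/mm = 1796 N/m

1800 N/m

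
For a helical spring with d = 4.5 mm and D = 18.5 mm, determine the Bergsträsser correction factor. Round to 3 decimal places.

1.372

C = D/d = 18.5/4.5 = 4.1111
K_B = (4C+2)/(4C−3) = 18.444/13.444 = 1.3719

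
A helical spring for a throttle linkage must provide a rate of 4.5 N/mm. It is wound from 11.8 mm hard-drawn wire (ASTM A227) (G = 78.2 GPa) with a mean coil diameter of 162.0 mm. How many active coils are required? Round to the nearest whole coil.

N_a = Gd⁴/(8D³k) = (78.2×10³ × 11.8⁴)/(8 × 162.0³ × 4.5)
    = 1.51612e+09 / 1.53055e+08 = 9.906 → 10 coils

10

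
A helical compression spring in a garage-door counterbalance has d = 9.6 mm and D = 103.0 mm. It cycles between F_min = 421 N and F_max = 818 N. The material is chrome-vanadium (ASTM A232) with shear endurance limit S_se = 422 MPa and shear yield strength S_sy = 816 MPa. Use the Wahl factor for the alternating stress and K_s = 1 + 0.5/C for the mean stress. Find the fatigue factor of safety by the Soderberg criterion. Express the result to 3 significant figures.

C = D/d = 103.0/9.6 = 10.7292; K_W = (4C−1)/(4C−4)+0.615/C = 1.1344; K_s = 1+0.5/C = 1.0466
F_a = (F_max−F_min)/2 = 198.5 N; F_m = (F_max+F_min)/2 = 619.5 N
τ_a = K_W·8F_aD/(πd³) = 1.1344 × 58.847 = 66.756 MPa
τ_m = K_s·8F_mD/(πd³) = 1.0466 × 183.66 = 192.21 MPa
Soderberg: 1/n_f = τ_a/S_se + τ_m/S_sy = 66.756/422 + 192.21/816 = 0.15819 + 0.23556 = 0.39375
n_f = 1/0.39375 = 2.54

2.54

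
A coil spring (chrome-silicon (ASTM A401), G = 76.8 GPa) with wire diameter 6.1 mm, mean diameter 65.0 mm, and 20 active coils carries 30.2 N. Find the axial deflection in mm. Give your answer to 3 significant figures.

12.5 mm

k = Gd⁴/(8D³N_a) = (76.8×10³)(6.1⁴)/(8·65.0³·20) = 2.42 N/mm
δ = F/k = 30.2 / 2.42 = 12.479 mm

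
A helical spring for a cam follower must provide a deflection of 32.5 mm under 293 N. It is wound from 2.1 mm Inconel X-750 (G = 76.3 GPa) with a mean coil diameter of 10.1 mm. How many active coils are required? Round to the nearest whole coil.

Required rate k = F/δ = 293/32.5 = 9.0154 N/mm
N_a = Gd⁴/(8D³k) = (76.3×10³ × 2.1⁴)/(8 × 10.1³ × 9.0154)
    = 1.48389e+06 / 74308.5 = 19.97 → 20 coils

20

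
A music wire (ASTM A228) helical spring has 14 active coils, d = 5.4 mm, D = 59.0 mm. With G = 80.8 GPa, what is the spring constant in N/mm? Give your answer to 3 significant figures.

2.99 N/mm

k = Gd⁴/(8D³N_a) = (80.8×10³ × 5.4⁴) / (8 × 59.0³ × 14)
  = 6.87047e+07 / 2.30024e+07 = 2.9868 N/mm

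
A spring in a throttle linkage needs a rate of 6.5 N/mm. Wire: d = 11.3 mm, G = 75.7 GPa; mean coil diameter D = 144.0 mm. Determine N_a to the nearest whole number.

8

N_a = Gd⁴/(8D³k) = (75.7×10³ × 11.3⁴)/(8 × 144.0³ × 6.5)
    = 1.23427e+09 / 1.55271e+08 = 7.949 → 8 coils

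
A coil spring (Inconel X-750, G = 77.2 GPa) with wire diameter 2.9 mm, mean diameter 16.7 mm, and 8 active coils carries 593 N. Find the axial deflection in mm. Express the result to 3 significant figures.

32.4 mm

k = Gd⁴/(8D³N_a) = (77.2×10³)(2.9⁴)/(8·16.7³·8) = 18.318 N/mm
δ = F/k = 593 / 18.318 = 32.372 mm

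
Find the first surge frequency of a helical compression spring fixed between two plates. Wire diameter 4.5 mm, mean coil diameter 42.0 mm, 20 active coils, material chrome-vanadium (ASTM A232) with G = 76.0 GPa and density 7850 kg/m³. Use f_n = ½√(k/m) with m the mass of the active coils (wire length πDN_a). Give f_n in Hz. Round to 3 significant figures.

44.7 Hz

k = Gd⁴/(8D³N_a) = (76.0×10³)(4.5⁴)/(8·42.0³·20) = 2.629 N/mm = 2629 N/m
Wire length L = πDN_a = π·42.0·20 = 2638.9 mm
m = ρ·(πd²/4)·L = 7850 × 15.904×10⁻⁶ m² × 2.6389 m = 0.32947 kg
f_n = ½√(k/m) = 0.5·√(2629/0.32947) = 0.5·√(7979.6) = 44.664 Hz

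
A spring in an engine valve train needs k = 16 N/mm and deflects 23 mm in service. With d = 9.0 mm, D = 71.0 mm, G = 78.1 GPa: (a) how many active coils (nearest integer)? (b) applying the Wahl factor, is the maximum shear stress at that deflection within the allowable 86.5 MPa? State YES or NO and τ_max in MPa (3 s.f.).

N_a = Gd⁴/(8D³k) = (78.1×10³)(9.0⁴)/(8·71.0³·16) = 11.19 → N_a = 11
Actual rate k = Gd⁴/(8D³·11) = 16.269 N/mm
Working load F = kδ = 16.269·23 = 374.19 N
C = 71.0/9.0 = 7.8889; K_W = (4C−1)/(4C−4)+0.615/C = 1.1868
τ_max = K_W·8FD/(πd³) = 1.1868·92.803 = 110.14 MPa
τ_max > 86.5 MPa → exceeds allowable

(a) 11 coils; (b) NO, τ_max = 110 MPa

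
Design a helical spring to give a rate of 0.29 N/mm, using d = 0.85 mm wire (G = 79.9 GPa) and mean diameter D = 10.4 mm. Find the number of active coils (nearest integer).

16

N_a = Gd⁴/(8D³k) = (79.9×10³ × 0.85⁴)/(8 × 10.4³ × 0.29)
    = 41708.3 / 2609.68 = 15.98 → 16 coils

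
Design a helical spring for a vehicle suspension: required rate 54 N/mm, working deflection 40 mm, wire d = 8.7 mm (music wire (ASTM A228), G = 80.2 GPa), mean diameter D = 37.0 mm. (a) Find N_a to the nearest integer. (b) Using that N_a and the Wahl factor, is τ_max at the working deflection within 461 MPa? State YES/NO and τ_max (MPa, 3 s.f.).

(a) 21 coils; (b) YES, τ_max = 425 MPa

N_a = Gd⁴/(8D³k) = (80.2×10³)(8.7⁴)/(8·37.0³·54) = 21 → N_a = 21
Actual rate k = Gd⁴/(8D³·21) = 53.993 N/mm
Working load F = kδ = 53.993·40 = 2159.7 N
C = 37.0/8.7 = 4.2529; K_W = (4C−1)/(4C−4)+0.615/C = 1.3752
τ_max = K_W·8FD/(πd³) = 1.3752·309.02 = 424.95 MPa
τ_max ≤ 461 MPa → acceptable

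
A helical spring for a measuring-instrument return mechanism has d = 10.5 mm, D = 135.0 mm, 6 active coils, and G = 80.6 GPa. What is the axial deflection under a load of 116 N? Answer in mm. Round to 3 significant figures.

k = Gd⁴/(8D³N_a) = (80.6×10³)(10.5⁴)/(8·135.0³·6) = 8.2956 N/mm
δ = F/k = 116 / 8.2956 = 13.983 mm

14.0 mm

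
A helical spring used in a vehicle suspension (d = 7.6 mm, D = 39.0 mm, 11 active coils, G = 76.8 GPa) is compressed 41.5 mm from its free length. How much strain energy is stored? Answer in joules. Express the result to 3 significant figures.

k = Gd⁴/(8D³N_a) = (76.8×10³)(7.6⁴)/(8·39.0³·11) = 49.084 N/mm
U = ½kδ² = 0.5 × 49.084 × 41.5² = 42267 N·mm = 42.267 J

42.3 J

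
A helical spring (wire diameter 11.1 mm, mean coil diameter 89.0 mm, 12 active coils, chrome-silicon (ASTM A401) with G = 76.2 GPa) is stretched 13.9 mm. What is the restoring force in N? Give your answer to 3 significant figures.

k = Gd⁴/(8D³N_a) = (76.2×10³)(11.1⁴)/(8·89.0³·12) = 17.093 N/mm
F = k·δ = 17.093 × 13.9 = 237.59 N

238 N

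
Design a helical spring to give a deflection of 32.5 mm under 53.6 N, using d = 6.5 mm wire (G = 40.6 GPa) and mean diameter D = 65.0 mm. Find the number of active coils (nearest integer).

Required rate k = F/δ = 53.6/32.5 = 1.6492 N/mm
N_a = Gd⁴/(8D³k) = (40.6×10³ × 6.5⁴)/(8 × 65.0³ × 1.6492)
    = 7.24735e+07 / 3.62336e+06 = 20 → 20 coils

20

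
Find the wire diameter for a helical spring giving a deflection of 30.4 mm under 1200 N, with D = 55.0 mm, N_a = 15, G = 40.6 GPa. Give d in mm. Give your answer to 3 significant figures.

Required rate k = F/δ = 1200/30.4 = 39.474 N/mm
d = (8D³N_a·k / G)^(1/4) = (8·55.0³·15·39.474 / (40.6×10³))^0.25
  = (19411)^0.25 = 11.8036 mm

11.8 mm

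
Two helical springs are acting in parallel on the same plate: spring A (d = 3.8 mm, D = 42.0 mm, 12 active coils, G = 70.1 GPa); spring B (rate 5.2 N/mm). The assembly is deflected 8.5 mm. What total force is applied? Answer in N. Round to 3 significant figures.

k_A = Gd⁴/(8D³N_a) = (70.1×10³)(3.8⁴)/(8·42.0³·12) = 2.0551 N/mm
Parallel: k_eq = 2.0551 + 5.2 = 7.2551 N/mm
F = k_eq·δ = 7.2551·8.5 = 61.668 N

61.7 N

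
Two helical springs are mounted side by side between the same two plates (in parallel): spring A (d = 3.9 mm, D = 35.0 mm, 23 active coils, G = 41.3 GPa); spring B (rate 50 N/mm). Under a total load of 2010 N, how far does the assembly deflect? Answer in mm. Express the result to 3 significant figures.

k_A = Gd⁴/(8D³N_a) = (41.3×10³)(3.9⁴)/(8·35.0³·23) = 1.2111 N/mm
Parallel: k_eq = 1.2111 + 50 = 51.211 N/mm
δ = F/k_eq = 2010/51.211 = 39.249 mm

39.2 mm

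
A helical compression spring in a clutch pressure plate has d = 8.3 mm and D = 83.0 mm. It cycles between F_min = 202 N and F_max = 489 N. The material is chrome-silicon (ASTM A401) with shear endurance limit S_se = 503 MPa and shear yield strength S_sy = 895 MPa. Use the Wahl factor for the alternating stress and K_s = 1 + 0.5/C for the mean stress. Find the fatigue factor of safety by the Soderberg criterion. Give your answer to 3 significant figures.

C = D/d = 83.0/8.3 = 10.0000; K_W = (4C−1)/(4C−4)+0.615/C = 1.1448; K_s = 1+0.5/C = 1.0500
F_a = (F_max−F_min)/2 = 143.5 N; F_m = (F_max+F_min)/2 = 345.5 N
τ_a = K_W·8F_aD/(πd³) = 1.1448 × 53.044 = 60.726 MPa
τ_m = K_s·8F_mD/(πd³) = 1.0500 × 127.71 = 134.1 MPa
Soderberg: 1/n_f = τ_a/S_se + τ_m/S_sy = 60.726/503 + 134.1/895 = 0.12073 + 0.14983 = 0.27056
n_f = 1/0.27056 = 3.696

3.70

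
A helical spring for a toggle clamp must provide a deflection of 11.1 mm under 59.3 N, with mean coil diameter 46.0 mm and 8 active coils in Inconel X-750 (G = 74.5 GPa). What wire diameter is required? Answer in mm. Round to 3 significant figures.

Required rate k = F/δ = 59.3/11.1 = 5.3423 N/mm
d = (8D³N_a·k / G)^(1/4) = (8·46.0³·8·5.3423 / (74.5×10³))^0.25
  = (446.71)^0.25 = 4.5973 mm

4.60 mm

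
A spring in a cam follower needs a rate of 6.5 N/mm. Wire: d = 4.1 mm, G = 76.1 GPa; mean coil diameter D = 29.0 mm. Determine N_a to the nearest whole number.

17

N_a = Gd⁴/(8D³k) = (76.1×10³ × 4.1⁴)/(8 × 29.0³ × 6.5)
    = 2.1504e+07 / 1.26823e+06 = 16.96 → 17 coils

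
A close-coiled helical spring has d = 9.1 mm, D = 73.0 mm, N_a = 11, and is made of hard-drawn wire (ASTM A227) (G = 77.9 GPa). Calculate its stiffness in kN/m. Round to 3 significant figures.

15.6 kN/m

k = Gd⁴/(8D³N_a) = (77.9×10³ × 9.1⁴) / (8 × 73.0³ × 11)
  = 5.34199e+08 / 3.42335e+07 = 15.605 N/mm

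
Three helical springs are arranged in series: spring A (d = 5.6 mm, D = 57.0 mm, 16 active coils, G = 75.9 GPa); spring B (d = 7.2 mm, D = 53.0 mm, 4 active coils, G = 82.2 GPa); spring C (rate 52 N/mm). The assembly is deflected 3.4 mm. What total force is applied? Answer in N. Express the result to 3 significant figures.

k_A = Gd⁴/(8D³N_a) = (75.9×10³)(5.6⁴)/(8·57.0³·16) = 3.1489 N/mm
k_B = Gd⁴/(8D³N_a) = (82.2×10³)(7.2⁴)/(8·53.0³·4) = 46.369 N/mm
Series: 1/k_eq = 1/3.1489 + 1/46.369 + 1/52 = 0.35837; k_eq = 2.7904 N/mm
F = k_eq·δ = 2.7904·3.4 = 9.4875 N

9.49 N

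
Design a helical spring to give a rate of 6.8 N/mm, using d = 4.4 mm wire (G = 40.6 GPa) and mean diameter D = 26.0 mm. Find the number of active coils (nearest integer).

N_a = Gd⁴/(8D³k) = (40.6×10³ × 4.4⁴)/(8 × 26.0³ × 6.8)
    = 1.52173e+07 / 956134 = 15.92 → 16 coils

16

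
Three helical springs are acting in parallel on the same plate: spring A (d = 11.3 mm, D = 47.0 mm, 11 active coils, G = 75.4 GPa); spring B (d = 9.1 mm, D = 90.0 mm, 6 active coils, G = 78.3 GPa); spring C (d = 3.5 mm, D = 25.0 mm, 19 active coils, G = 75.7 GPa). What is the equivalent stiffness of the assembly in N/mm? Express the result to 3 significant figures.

k_A = Gd⁴/(8D³N_a) = (75.4×10³)(11.3⁴)/(8·47.0³·11) = 134.56 N/mm
k_B = Gd⁴/(8D³N_a) = (78.3×10³)(9.1⁴)/(8·90.0³·6) = 15.345 N/mm
k_C = Gd⁴/(8D³N_a) = (75.7×10³)(3.5⁴)/(8·25.0³·19) = 4.783 N/mm
Parallel: k_eq = 134.56 + 15.345 + 4.783 = 154.69 N/mm

155 N/mm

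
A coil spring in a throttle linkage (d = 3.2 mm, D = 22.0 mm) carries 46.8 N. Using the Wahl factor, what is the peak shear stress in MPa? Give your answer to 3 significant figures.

Spring index C = D/d = 22.0/3.2 = 6.8750
K_W = (4C−1)/(4C−4) + 0.615/C = 26.500/23.500 + 0.0895 = 1.2171
τ₀ = 8FD/(πd³) = 8·46.8·22.0/(π·3.2³) = 8236.8/102.94 = 80.013 MPa
τ_max = K·τ₀ = 1.2171 × 80.013 = 97.385 MPa

97.4 MPa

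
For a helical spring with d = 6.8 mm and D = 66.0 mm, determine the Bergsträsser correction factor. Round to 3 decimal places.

1.140

C = D/d = 66.0/6.8 = 9.7059
K_B = (4C+2)/(4C−3) = 40.824/35.824 = 1.1396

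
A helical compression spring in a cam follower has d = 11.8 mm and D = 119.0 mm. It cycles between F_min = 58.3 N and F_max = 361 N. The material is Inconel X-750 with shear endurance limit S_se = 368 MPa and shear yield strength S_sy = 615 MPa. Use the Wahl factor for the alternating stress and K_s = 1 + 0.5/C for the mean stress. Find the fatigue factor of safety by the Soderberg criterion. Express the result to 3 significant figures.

C = D/d = 119.0/11.8 = 10.0847; K_W = (4C−1)/(4C−4)+0.615/C = 1.1435; K_s = 1+0.5/C = 1.0496
F_a = (F_max−F_min)/2 = 151.35 N; F_m = (F_max+F_min)/2 = 209.65 N
τ_a = K_W·8F_aD/(πd³) = 1.1435 × 27.914 = 31.921 MPa
τ_m = K_s·8F_mD/(πd³) = 1.0496 × 38.667 = 40.584 MPa
Soderberg: 1/n_f = τ_a/S_se + τ_m/S_sy = 31.921/368 + 40.584/615 = 0.08674 + 0.06599 = 0.15273
n_f = 1/0.15273 = 6.547

6.55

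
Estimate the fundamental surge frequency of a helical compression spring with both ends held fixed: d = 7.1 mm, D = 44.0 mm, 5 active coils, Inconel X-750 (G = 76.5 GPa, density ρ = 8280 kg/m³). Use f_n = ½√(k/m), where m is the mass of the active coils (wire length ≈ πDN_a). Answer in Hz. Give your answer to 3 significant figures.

k = Gd⁴/(8D³N_a) = (76.5×10³)(7.1⁴)/(8·44.0³·5) = 57.053 N/mm = 57053 N/m
Wire length L = πDN_a = π·44.0·5 = 691.15 mm
m = ρ·(πd²/4)·L = 8280 × 39.592×10⁻⁶ m² × 0.69115 m = 0.22657 kg
f_n = ½√(k/m) = 0.5·√(57053/0.22657) = 0.5·√(2.5181e+05) = 250.9 Hz

251 Hz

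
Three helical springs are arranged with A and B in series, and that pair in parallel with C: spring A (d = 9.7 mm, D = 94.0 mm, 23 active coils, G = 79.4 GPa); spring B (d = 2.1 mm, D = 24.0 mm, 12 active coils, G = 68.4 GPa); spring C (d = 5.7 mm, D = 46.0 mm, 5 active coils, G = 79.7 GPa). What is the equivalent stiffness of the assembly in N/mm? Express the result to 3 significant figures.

k_A = Gd⁴/(8D³N_a) = (79.4×10³)(9.7⁴)/(8·94.0³·23) = 4.5995 N/mm
k_B = Gd⁴/(8D³N_a) = (68.4×10³)(2.1⁴)/(8·24.0³·12) = 1.0024 N/mm
k_C = Gd⁴/(8D³N_a) = (79.7×10³)(5.7⁴)/(8·46.0³·5) = 21.608 N/mm
Springs A,B series: k_AB = 1/(1/4.5995+1/1.0024) = 0.82301 N/mm; parallel with C: k_eq = 0.82301+21.608 = 22.431 N/mm

22.4 N/mm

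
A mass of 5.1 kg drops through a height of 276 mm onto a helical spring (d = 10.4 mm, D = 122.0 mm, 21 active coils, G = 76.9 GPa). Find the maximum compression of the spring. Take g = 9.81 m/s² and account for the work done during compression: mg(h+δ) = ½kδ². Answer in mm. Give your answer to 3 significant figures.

115 mm

k = Gd⁴/(8D³N_a) = (76.9×10³)(10.4⁴)/(8·122.0³·21) = 2.949 N/mm
W = mg = 5.1 × 9.81 = 50.031 N
½kδ² − Wδ − Wh = 0 → δ = (W + √(W² + 2kWh))/k
δ = (50.031 + √(2503.1 + 81442.1))/2.949 = (50.031 + 289.73)/2.949 = 115.21 mm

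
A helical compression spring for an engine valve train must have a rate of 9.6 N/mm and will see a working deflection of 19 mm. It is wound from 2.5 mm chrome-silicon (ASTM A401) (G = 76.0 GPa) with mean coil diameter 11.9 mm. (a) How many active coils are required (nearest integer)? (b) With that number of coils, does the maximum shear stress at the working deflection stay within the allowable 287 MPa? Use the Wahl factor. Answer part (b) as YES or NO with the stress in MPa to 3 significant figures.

(a) 23 coils; (b) NO, τ_max = 469 MPa

N_a = Gd⁴/(8D³k) = (76.0×10³)(2.5⁴)/(8·11.9³·9.6) = 22.94 → N_a = 23
Actual rate k = Gd⁴/(8D³·23) = 9.5745 N/mm
Working load F = kδ = 9.5745·19 = 181.92 N
C = 11.9/2.5 = 4.7600; K_W = (4C−1)/(4C−4)+0.615/C = 1.3287
τ_max = K_W·8FD/(πd³) = 1.3287·352.81 = 468.76 MPa
τ_max > 287 MPa → exceeds allowable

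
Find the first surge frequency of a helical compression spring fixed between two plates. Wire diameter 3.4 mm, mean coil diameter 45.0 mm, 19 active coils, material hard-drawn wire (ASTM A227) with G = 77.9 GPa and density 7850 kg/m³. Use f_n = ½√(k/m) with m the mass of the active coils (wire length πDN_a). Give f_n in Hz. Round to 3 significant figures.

31.3 Hz

k = Gd⁴/(8D³N_a) = (77.9×10³)(3.4⁴)/(8·45.0³·19) = 0.75157 N/mm = 751.57 N/m
Wire length L = πDN_a = π·45.0·19 = 2686.1 mm
m = ρ·(πd²/4)·L = 7850 × 9.0792×10⁻⁶ m² × 2.6861 m = 0.19144 kg
f_n = ½√(k/m) = 0.5·√(751.57/0.19144) = 0.5·√(3925.9) = 31.328 Hz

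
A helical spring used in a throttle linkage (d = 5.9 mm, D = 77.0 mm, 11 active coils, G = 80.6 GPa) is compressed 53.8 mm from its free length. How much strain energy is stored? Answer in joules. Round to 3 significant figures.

k = Gd⁴/(8D³N_a) = (80.6×10³)(5.9⁴)/(8·77.0³·11) = 2.431 N/mm
U = ½kδ² = 0.5 × 2.431 × 53.8² = 3518.2 N·mm = 3.5182 J

3.52 J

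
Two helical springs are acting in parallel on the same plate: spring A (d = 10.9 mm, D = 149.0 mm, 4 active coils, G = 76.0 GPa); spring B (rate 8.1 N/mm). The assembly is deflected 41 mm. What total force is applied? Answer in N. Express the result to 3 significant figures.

k_A = Gd⁴/(8D³N_a) = (76.0×10³)(10.9⁴)/(8·149.0³·4) = 10.135 N/mm
Parallel: k_eq = 10.135 + 8.1 = 18.235 N/mm
F = k_eq·δ = 18.235·41 = 747.62 N

748 N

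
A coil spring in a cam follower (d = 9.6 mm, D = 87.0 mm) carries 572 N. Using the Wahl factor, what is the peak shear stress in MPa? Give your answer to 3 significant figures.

166 MPa

Spring index C = D/d = 87.0/9.6 = 9.0625
K_W = (4C−1)/(4C−4) + 0.615/C = 35.250/32.250 + 0.0679 = 1.1609
τ₀ = 8FD/(πd³) = 8·572·87.0/(π·9.6³) = 398112/2779.5 = 143.23 MPa
τ_max = K·τ₀ = 1.1609 × 143.23 = 166.28 MPa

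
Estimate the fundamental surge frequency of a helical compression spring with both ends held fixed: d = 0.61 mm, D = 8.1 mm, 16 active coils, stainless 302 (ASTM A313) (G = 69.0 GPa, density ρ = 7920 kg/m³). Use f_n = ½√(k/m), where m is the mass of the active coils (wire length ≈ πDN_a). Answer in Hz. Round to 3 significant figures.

193 Hz

k = Gd⁴/(8D³N_a) = (69.0×10³)(0.61⁴)/(8·8.1³·16) = 0.14044 N/mm = 140.44 N/m
Wire length L = πDN_a = π·8.1·16 = 407.15 mm
m = ρ·(πd²/4)·L = 7920 × 0.29225×10⁻⁶ m² × 0.40715 m = 0.00094239 kg
f_n = ½√(k/m) = 0.5·√(140.44/0.00094239) = 0.5·√(1.4903e+05) = 193.02 Hz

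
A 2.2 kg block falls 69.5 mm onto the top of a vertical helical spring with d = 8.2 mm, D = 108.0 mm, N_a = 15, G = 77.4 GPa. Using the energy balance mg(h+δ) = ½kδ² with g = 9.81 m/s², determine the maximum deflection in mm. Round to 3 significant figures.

k = Gd⁴/(8D³N_a) = (77.4×10³)(8.2⁴)/(8·108.0³·15) = 2.315 N/mm
W = mg = 2.2 × 9.81 = 21.582 N
½kδ² − Wδ − Wh = 0 → δ = (W + √(W² + 2kWh))/k
δ = (21.582 + √(465.78 + 6944.65))/2.315 = (21.582 + 86.084)/2.315 = 46.509 mm

46.5 mm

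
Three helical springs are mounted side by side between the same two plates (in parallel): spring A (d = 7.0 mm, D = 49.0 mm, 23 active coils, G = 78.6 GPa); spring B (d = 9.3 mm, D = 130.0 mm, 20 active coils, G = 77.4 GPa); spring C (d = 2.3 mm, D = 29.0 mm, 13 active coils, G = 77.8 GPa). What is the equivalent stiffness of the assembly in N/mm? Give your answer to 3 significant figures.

k_A = Gd⁴/(8D³N_a) = (78.6×10³)(7.0⁴)/(8·49.0³·23) = 8.7178 N/mm
k_B = Gd⁴/(8D³N_a) = (77.4×10³)(9.3⁴)/(8·130.0³·20) = 1.6471 N/mm
k_C = Gd⁴/(8D³N_a) = (77.8×10³)(2.3⁴)/(8·29.0³·13) = 0.85835 N/mm
Parallel: k_eq = 8.7178 + 1.6471 + 0.85835 = 11.223 N/mm

11.2 N/mm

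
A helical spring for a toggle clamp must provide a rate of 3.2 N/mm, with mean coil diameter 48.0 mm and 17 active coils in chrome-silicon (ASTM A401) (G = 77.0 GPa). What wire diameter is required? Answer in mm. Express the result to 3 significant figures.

d = (8D³N_a·k / G)^(1/4) = (8·48.0³·17·3.2 / (77.0×10³))^0.25
  = (625.06)^0.25 = 5.0001 mm

5.00 mm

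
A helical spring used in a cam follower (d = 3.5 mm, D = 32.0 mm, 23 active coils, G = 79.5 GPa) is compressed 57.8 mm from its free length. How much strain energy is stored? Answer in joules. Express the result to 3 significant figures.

3.31 J

k = Gd⁴/(8D³N_a) = (79.5×10³)(3.5⁴)/(8·32.0³·23) = 1.9787 N/mm
U = ½kδ² = 0.5 × 1.9787 × 57.8² = 3305.2 N·mm = 3.3052 J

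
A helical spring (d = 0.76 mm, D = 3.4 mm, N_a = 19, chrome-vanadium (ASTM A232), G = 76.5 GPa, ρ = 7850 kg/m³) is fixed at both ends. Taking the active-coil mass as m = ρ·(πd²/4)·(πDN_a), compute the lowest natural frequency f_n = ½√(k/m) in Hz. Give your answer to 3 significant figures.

1220 Hz

k = Gd⁴/(8D³N_a) = (76.5×10³)(0.76⁴)/(8·3.4³·19) = 4.272 N/mm = 4272 N/m
Wire length L = πDN_a = π·3.4·19 = 202.95 mm
m = ρ·(πd²/4)·L = 7850 × 0.45365×10⁻⁶ m² × 0.20295 m = 0.00072272 kg
f_n = ½√(k/m) = 0.5·√(4272/0.00072272) = 0.5·√(5.9111e+06) = 1215.6 Hz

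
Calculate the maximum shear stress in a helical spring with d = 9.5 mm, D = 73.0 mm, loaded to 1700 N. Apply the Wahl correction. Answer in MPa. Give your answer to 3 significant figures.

Spring index C = D/d = 73.0/9.5 = 7.6842
K_W = (4C−1)/(4C−4) + 0.615/C = 29.737/26.737 + 0.0800 = 1.1922
τ₀ = 8FD/(πd³) = 8·1700·73.0/(π·9.5³) = 992800/2693.5 = 368.59 MPa
τ_max = K·τ₀ = 1.1922 × 368.59 = 439.44 MPa

439 MPa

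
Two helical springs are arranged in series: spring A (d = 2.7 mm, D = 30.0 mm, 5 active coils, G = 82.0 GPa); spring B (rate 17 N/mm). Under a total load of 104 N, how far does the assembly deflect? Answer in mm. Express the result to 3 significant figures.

31.9 mm

k_A = Gd⁴/(8D³N_a) = (82.0×10³)(2.7⁴)/(8·30.0³·5) = 4.035 N/mm
Series: 1/k_eq = 1/4.035 + 1/17 = 0.30665; k_eq = 3.261 N/mm
δ = F/k_eq = 104/3.261 = 31.892 mm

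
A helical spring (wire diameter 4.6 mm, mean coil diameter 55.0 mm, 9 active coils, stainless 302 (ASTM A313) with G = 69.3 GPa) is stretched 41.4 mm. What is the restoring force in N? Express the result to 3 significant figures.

107 N

k = Gd⁴/(8D³N_a) = (69.3×10³)(4.6⁴)/(8·55.0³·9) = 2.5903 N/mm
F = k·δ = 2.5903 × 41.4 = 107.24 N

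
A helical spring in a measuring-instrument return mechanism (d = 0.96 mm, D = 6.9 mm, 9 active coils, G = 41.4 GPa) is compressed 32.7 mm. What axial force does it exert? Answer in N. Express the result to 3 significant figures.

k = Gd⁴/(8D³N_a) = (41.4×10³)(0.96⁴)/(8·6.9³·9) = 1.4866 N/mm
F = k·δ = 1.4866 × 32.7 = 48.613 N

48.6 N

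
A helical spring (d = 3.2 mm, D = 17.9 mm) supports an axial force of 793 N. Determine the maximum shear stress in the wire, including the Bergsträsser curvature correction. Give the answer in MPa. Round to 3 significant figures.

1390 MPa

Spring index C = D/d = 17.9/3.2 = 5.5937
K_B = (4C+2)/(4C−3) = 24.375/19.375 = 1.2581
τ₀ = 8FD/(πd³) = 8·793·17.9/(π·3.2³) = 113558/102.94 = 1103.1 MPa
τ_max = K·τ₀ = 1.2581 × 1103.1 = 1387.8 MPa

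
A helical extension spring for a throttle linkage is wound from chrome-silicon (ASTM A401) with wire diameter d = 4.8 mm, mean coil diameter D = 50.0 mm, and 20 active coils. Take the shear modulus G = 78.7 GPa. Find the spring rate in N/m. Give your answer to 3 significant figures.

2090 N/m

k = Gd⁴/(8D³N_a) = (78.7×10³ × 4.8⁴) / (8 × 50.0³ × 20)
  = 4.17772e+07 / 2e+07 = 2.0889 N/mm = 2088.9 N/m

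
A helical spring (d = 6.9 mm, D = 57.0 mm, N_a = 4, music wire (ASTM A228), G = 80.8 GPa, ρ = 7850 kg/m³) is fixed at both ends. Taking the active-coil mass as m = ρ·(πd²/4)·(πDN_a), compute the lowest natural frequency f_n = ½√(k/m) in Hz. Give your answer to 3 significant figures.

k = Gd⁴/(8D³N_a) = (80.8×10³)(6.9⁴)/(8·57.0³·4) = 30.905 N/mm = 30905 N/m
Wire length L = πDN_a = π·57.0·4 = 716.28 mm
m = ρ·(πd²/4)·L = 7850 × 37.393×10⁻⁶ m² × 0.71628 m = 0.21025 kg
f_n = ½√(k/m) = 0.5·√(30905/0.21025) = 0.5·√(1.4699e+05) = 191.7 Hz

192 Hz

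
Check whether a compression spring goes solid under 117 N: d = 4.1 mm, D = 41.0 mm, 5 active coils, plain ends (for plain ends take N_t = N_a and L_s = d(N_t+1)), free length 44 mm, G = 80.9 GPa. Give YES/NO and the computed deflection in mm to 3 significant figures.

NO, δ = 14.1 mm

k = Gd⁴/(8D³N_a) = (80.9×10³)(4.1⁴)/(8·41.0³·5) = 8.2922 N/mm
N_t = 5; L_s = 4.1·6 = 24.6 mm; δ_solid = L₀ − L_s = 44 − 24.6 = 19.4 mm
δ = F/k = 117/8.2922 = 14.11 mm
δ < δ_solid → spring does not go solid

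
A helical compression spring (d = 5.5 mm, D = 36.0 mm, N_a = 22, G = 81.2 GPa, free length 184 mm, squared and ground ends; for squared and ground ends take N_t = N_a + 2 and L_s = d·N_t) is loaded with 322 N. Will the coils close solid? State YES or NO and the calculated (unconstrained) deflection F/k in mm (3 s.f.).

k = Gd⁴/(8D³N_a) = (81.2×10³)(5.5⁴)/(8·36.0³·22) = 9.0487 N/mm
N_t = 24; L_s = 5.5·24 = 132 mm; δ_solid = L₀ − L_s = 184 − 132 = 52 mm
δ = F/k = 322/9.0487 = 35.585 mm
δ < δ_solid → spring does not go solid

NO, δ = 35.6 mm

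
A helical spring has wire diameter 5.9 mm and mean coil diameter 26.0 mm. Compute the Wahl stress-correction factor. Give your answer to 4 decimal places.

1.3597

C = D/d = 26.0/5.9 = 4.4068
K_W = (4C−1)/(4C−4) + 0.615/C = 16.627/13.627 + 0.1396 = 1.3597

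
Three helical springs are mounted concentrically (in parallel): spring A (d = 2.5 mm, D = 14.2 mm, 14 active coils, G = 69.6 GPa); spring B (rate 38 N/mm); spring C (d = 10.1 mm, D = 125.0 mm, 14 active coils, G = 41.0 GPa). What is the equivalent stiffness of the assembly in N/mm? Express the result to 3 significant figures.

48.4 N/mm

k_A = Gd⁴/(8D³N_a) = (69.6×10³)(2.5⁴)/(8·14.2³·14) = 8.4779 N/mm
k_C = Gd⁴/(8D³N_a) = (41.0×10³)(10.1⁴)/(8·125.0³·14) = 1.9504 N/mm
Parallel: k_eq = 8.4779 + 38 + 1.9504 = 48.428 N/mm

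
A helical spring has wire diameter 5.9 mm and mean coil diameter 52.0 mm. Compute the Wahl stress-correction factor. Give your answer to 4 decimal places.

1.1658

C = D/d = 52.0/5.9 = 8.8136
K_W = (4C−1)/(4C−4) + 0.615/C = 34.254/31.254 + 0.0698 = 1.1658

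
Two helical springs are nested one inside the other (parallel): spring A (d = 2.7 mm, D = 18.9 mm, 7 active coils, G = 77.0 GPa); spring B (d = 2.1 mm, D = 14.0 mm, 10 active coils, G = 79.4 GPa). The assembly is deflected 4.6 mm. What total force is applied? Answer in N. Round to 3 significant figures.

k_A = Gd⁴/(8D³N_a) = (77.0×10³)(2.7⁴)/(8·18.9³·7) = 10.824 N/mm
k_B = Gd⁴/(8D³N_a) = (79.4×10³)(2.1⁴)/(8·14.0³·10) = 7.0343 N/mm
Parallel: k_eq = 10.824 + 7.0343 = 17.858 N/mm
F = k_eq·δ = 17.858·4.6 = 82.147 N

82.1 N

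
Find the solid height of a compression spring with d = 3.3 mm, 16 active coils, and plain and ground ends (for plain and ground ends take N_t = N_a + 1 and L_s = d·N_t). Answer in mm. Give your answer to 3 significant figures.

plain and ground ends: N_t = N_a + 1 = 16 + 1 = 17
L_s = d·N_t = 3.3 × 17 = 56.1 mm

56.1 mm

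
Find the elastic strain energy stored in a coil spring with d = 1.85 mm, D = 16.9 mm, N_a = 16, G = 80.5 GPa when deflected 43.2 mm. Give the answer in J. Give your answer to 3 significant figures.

1.42 J

k = Gd⁴/(8D³N_a) = (80.5×10³)(1.85⁴)/(8·16.9³·16) = 1.5262 N/mm
U = ½kδ² = 0.5 × 1.5262 × 43.2² = 1424.1 N·mm = 1.4241 J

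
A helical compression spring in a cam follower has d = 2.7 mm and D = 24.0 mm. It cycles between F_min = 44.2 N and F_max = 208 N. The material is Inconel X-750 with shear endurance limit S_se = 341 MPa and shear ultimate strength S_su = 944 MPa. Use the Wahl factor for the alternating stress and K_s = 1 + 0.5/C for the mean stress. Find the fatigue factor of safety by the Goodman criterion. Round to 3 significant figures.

C = D/d = 24.0/2.7 = 8.8889; K_W = (4C−1)/(4C−4)+0.615/C = 1.1643; K_s = 1+0.5/C = 1.0562
F_a = (F_max−F_min)/2 = 81.9 N; F_m = (F_max+F_min)/2 = 126.1 N
τ_a = K_W·8F_aD/(πd³) = 1.1643 × 254.3 = 296.07 MPa
τ_m = K_s·8F_mD/(πd³) = 1.0562 × 391.54 = 413.56 MPa
Goodman: 1/n_f = τ_a/S_se + τ_m/S_su = 296.07/341 + 413.56/944 = 0.86824 + 0.43810 = 1.3063
n_f = 1/1.3063 = 0.7655

0.766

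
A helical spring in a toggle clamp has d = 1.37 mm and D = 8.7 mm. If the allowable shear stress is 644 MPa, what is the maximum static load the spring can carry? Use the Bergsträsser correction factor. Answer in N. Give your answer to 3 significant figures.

C = D/d = 8.7/1.37 = 6.3504
K_B = (4C+2)/(4C−3) = 27.401/22.401 = 1.2232
τ_max = K·8FD/(πd³) → F_max = τ_allow·πd³/(8DK)
F_max = 644·π·1.37³/(8·8.7·1.2232) = 5202.3/85.135 = 61.107 N

61.1 N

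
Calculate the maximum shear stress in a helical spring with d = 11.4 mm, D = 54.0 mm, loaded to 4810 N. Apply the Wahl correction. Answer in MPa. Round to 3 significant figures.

594 MPa

Spring index C = D/d = 54.0/11.4 = 4.7368
K_W = (4C−1)/(4C−4) + 0.615/C = 17.947/14.947 + 0.1298 = 1.3305
τ₀ = 8FD/(πd³) = 8·4810·54.0/(π·11.4³) = 2.07792e+06/4654.4 = 446.44 MPa
τ_max = K·τ₀ = 1.3305 × 446.44 = 594.01 MPa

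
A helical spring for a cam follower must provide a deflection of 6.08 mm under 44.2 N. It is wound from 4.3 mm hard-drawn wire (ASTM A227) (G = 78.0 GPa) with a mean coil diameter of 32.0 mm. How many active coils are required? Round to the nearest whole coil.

14

Required rate k = F/δ = 44.2/6.08 = 7.2697 N/mm
N_a = Gd⁴/(8D³k) = (78.0×10³ × 4.3⁴)/(8 × 32.0³ × 7.2697)
    = 2.66666e+07 / 1.90572e+06 = 13.99 → 14 coils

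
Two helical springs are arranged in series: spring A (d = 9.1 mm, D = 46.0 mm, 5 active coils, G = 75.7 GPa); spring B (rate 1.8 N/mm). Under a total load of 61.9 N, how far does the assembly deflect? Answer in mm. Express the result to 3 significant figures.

34.9 mm

k_A = Gd⁴/(8D³N_a) = (75.7×10³)(9.1⁴)/(8·46.0³·5) = 133.33 N/mm
Series: 1/k_eq = 1/133.33 + 1/1.8 = 0.56306; k_eq = 1.776 N/mm
δ = F/k_eq = 61.9/1.776 = 34.853 mm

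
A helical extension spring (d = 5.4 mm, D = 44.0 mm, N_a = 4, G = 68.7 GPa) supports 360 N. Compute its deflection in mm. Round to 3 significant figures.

16.8 mm

k = Gd⁴/(8D³N_a) = (68.7×10³)(5.4⁴)/(8·44.0³·4) = 21.43 N/mm
δ = F/k = 360 / 21.43 = 16.799 mm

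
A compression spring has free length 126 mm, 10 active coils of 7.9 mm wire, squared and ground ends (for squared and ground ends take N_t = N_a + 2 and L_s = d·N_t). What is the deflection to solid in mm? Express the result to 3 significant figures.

N_t = 12; L_s = 7.9·12 = 94.8 mm
δ_solid = L₀ − L_s = 126 − 94.8 = 31.2 mm

31.2 mm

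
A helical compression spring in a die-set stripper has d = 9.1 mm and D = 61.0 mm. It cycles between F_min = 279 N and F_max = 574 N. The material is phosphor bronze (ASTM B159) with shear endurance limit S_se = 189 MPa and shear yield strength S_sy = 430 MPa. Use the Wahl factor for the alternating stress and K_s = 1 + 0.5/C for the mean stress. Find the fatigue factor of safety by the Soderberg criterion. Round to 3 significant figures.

2.40

C = D/d = 61.0/9.1 = 6.7033; K_W = (4C−1)/(4C−4)+0.615/C = 1.2232; K_s = 1+0.5/C = 1.0746
F_a = (F_max−F_min)/2 = 147.5 N; F_m = (F_max+F_min)/2 = 426.5 N
τ_a = K_W·8F_aD/(πd³) = 1.2232 × 30.404 = 37.192 MPa
τ_m = K_s·8F_mD/(πd³) = 1.0746 × 87.915 = 94.473 MPa
Soderberg: 1/n_f = τ_a/S_se + τ_m/S_sy = 37.192/189 + 94.473/430 = 0.19678 + 0.21970 = 0.41649
n_f = 1/0.41649 = 2.401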